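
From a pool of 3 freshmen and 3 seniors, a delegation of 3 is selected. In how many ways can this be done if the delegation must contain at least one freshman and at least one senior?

With no constraint there are C(6,3) = 20 possible selections.
Subtract selections that omit an entire group: no freshmen → C(3,3) = 1; no seniors → C(3,3) = 1.
Both groups omitted at once is impossible, so 20 − 2 = 18.

18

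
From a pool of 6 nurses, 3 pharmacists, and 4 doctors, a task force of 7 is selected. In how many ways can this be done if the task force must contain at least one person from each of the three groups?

1559

Total 7-person selections from all 13: C(13,7) = 1716.
Selections missing a whole group: no nurses → C(7,7) = 1; no pharmacists → C(10,7) = 120; no doctors → C(9,7) = 36.
Add back selections omitting two groups (i.e. drawn from a single group): C(6,7) + C(3,7) + C(4,7) = 0.
By inclusion–exclusion: 1716 − 157 + 0 = 1559.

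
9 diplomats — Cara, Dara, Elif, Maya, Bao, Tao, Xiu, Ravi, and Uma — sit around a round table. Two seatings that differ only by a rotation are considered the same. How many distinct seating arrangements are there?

40320

Fix one person's seat to break rotational symmetry; the remaining 8 people can be arranged in (8)! = 40320 ways.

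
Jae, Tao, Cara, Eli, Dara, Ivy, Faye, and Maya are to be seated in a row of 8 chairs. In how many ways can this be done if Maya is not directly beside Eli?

30240

There are 8! = 40320 arrangements in all. If Maya and Eli are adjacent, merging them into one block gives 2·(7)! = 10080 arrangements.
So 40320 − 10080 = 30240 arrangements keep them apart.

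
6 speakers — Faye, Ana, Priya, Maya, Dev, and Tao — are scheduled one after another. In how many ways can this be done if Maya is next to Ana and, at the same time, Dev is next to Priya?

96

Treat {Maya,Ana} as one block (2 orders) and {Dev,Priya} as another (2 orders).
That leaves 4 units to arrange: 2 × 2 × 4! = 4 × 24 = 96.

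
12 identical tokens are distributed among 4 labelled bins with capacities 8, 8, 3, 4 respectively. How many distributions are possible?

150

Without the upper bounds there are C(15,3) = 455 ways to split 12 among 4 bins.
Subtract solutions that violate a single cap (substitute x_i' = x_i − (cap_i+1)): x_1 ≥ 9 gives C(6,3) = 20; x_2 ≥ 9 gives C(6,3) = 20; x_3 ≥ 4 gives C(11,3) = 165; x_4 ≥ 5 gives C(10,3) = 120. Together 325.
Add back pairs where two caps are both exceeded: 0 + 0 + 0 + 0 + 0 + 20 = 20.
By inclusion–exclusion the count is 455 − 325 + 20 = 150.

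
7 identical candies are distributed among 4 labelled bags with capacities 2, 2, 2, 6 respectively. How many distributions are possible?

Ignoring the caps, the number of non-negative solutions to x_1+…+x_4 = 7 is C(10,3) = 120.
Subtract solutions that violate a single cap (substitute x_i' = x_i − (cap_i+1)): x_1 ≥ 3 gives C(7,3) = 35; x_2 ≥ 3 gives C(7,3) = 35; x_3 ≥ 3 gives C(7,3) = 35; x_4 ≥ 7 gives C(3,3) = 1. Together 106.
Add back pairs where two caps are both exceeded: 4 + 4 + 0 + 4 + 0 + 0 = 12.
By inclusion–exclusion the count is 120 − 106 + 12 = 26.

26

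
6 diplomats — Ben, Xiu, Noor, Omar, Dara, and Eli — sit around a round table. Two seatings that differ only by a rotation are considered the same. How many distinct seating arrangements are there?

Around a circle, 6 distinct people have 6!/6 = (5)! = 120 rotationally distinct seatings.

120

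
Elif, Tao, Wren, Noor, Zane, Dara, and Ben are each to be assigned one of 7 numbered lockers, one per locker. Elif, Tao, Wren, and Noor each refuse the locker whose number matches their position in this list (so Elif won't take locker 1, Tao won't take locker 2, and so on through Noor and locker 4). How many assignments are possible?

2790

Let Aᵢ (for 1 ≤ i ≤ 4) be the placements that put person i in their forbidden locker. Any j of these fix j positions, leaving (7−j)! ways to fill the rest, and there are C(4,j) ways to pick which j.
By inclusion–exclusion, the number of valid placements is Σ_{j=0}^{4} (−1)^j C(4,j)·(7−j)!.
Computing: 5040 − 2880 + 720 − 96 + 6 = 2790.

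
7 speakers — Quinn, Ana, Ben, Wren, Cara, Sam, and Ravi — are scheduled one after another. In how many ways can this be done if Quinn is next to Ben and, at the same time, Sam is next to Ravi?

Treat {Quinn,Ben} as one block (2 orders) and {Sam,Ravi} as another (2 orders).
That leaves 5 units to arrange: 2 × 2 × 5! = 4 × 120 = 480.

480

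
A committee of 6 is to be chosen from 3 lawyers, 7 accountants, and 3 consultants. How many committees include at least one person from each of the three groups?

1302

With no constraint there are C(13,6) = 1716 possible selections.
Selections missing a whole group: no lawyers → C(10,6) = 210; no accountants → C(6,6) = 1; no consultants → C(10,6) = 210.
Add back selections omitting two groups (i.e. drawn from a single group): C(3,6) + C(7,6) + C(3,6) = 7.
By inclusion–exclusion: 1716 − 421 + 7 = 1302.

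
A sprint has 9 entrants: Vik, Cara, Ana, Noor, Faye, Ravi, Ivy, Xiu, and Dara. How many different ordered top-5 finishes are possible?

15120

There are 9 choices for 1st place, 8 for 2nd, and so on down to 5 for position 5.
That gives 9 × 8 × 7 × 6 × 5 = 15120.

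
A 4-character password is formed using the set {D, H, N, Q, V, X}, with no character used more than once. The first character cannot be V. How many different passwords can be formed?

The first character has 6−1 = 5 choices (anything except V).
The remaining 3 characters are filled from the other 5 symbols without repetition: 5 × 4 × 3 = 60.
Total: 5 × 60 = 300.

300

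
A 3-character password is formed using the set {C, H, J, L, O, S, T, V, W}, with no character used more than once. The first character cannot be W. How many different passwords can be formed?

448

The first character has 9−1 = 8 choices (anything except W).
The remaining 2 characters are filled from the other 8 symbols without repetition: 8 × 7 = 56.
Total: 8 × 56 = 448.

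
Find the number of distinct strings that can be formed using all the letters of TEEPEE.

30

Letter multiplicities in TEEPEE: E×4, P×1, T×1.
So there are 6! / (4!) = 30 distinguishable arrangements.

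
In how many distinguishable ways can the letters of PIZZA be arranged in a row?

The 5 letters of PIZZA have repeats: Z appearing twice.
Dividing 5! = 120 by 2! = 2 for the repeated letters gives 60.

60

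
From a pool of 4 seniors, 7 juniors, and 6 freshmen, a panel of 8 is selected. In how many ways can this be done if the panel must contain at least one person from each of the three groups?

Unrestricted: C(17,8) = 24310 ways to pick any 8 of the 17.
Selections missing a whole group: no seniors → C(13,8) = 1287; no juniors → C(10,8) = 45; no freshmen → C(11,8) = 165.
Add back selections omitting two groups (i.e. drawn from a single group): C(4,8) + C(7,8) + C(6,8) = 0.
By inclusion–exclusion: 24310 − 1497 + 0 = 22813.

22813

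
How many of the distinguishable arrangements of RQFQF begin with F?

12

With the first slot taken by F, it remains to arrange the other 4 letters (RQQF).
Those 4 letters have Q appearing twice, giving (4)!/(2!) = 12.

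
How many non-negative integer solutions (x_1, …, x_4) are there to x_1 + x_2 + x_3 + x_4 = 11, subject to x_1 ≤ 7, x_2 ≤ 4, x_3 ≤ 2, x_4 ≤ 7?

97

Ignoring the caps, the number of non-negative solutions to x_1+…+x_4 = 11 is C(14,3) = 364.
Subtract solutions that violate a single cap (substitute x_i' = x_i − (cap_i+1)): x_1 ≥ 8 gives C(6,3) = 20; x_2 ≥ 5 gives C(9,3) = 84; x_3 ≥ 3 gives C(11,3) = 165; x_4 ≥ 8 gives C(6,3) = 20. Together 289.
Add back pairs where two caps are both exceeded: 0 + 1 + 0 + 20 + 0 + 1 = 22.
By inclusion–exclusion the count is 364 − 289 + 22 = 97.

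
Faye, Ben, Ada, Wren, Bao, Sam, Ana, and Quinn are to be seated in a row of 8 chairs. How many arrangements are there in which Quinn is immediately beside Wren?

10080

Place the 6 others and the Quinn-Wren pair as 7 objects in a line; the pair has 2 internal arrangements.
So the count is 2·(7)! = 10080.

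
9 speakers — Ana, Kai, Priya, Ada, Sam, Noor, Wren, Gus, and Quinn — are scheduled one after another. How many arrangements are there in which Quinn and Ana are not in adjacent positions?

There are 9! = 362880 arrangements in all. If Quinn and Ana are adjacent, merging them into one block gives 2·(8)! = 80640 arrangements.
So 362880 − 80640 = 282240 arrangements keep them apart.

282240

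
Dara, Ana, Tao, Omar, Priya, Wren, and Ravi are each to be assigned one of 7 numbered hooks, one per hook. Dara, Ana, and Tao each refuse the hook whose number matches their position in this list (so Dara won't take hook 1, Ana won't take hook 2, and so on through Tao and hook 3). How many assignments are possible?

3216

Let Aᵢ (for i ∈ {1, 2, 3}) be the placements that put person i in their forbidden hook. Any j of these fix j positions, leaving (7−j)! ways to fill the rest, and there are C(3,j) ways to pick which j.
By inclusion–exclusion, the number of valid placements is Σ_{j=0}^{3} (−1)^j C(3,j)·(7−j)!.
Computing: 5040 − 2160 + 360 − 24 = 3216.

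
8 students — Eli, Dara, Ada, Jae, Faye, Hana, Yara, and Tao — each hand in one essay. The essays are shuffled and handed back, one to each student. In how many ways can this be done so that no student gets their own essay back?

This is the derangement count D_8: permutations of 8 items with no fixed point.
By inclusion–exclusion this is Σ_{j=0}^{8} (−1)^j C(8,j)·(8−j)!.
Computing: 40320 − 40320 + 20160 − 6720 + 1680 − 336 + 56 − 8 + 1 = 14833.

14833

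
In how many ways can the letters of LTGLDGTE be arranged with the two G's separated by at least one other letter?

Total arrangements of LTGLDGTE: 8!/(2!·2!·2!) = 5040.
If the two G's are adjacent, glue them into one block, leaving 7 items to arrange: (7)!/(2!·2!) = 1260 ways.
Subtracting, 5040 − 1260 = 3780 arrangements keep the G's apart.

3780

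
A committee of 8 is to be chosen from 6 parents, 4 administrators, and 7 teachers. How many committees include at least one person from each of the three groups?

Total 8-person selections from all 17: C(17,8) = 24310.
Subtract selections that omit an entire group: no parents → C(11,8) = 165; no administrators → C(13,8) = 1287; no teachers → C(10,8) = 45.
Add back selections omitting two groups (i.e. drawn from a single group): C(6,8) + C(4,8) + C(7,8) = 0.
By inclusion–exclusion: 24310 − 1497 + 0 = 22813.

22813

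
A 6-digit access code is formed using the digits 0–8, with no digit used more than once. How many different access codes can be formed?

60480

This is a permutation of 6 out of 9: P(9,6) = 9!/3!.
9 × 8 × 7 × 6 × 5 × 4 = 60480.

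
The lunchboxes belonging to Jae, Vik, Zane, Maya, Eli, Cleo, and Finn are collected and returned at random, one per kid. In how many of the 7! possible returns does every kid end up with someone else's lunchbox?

Let Aᵢ be the assignments in which kid i gets their own lunchbox. We want the size of the complement of A₁∪…∪A_7.
By inclusion–exclusion this is Σ_{j=0}^{7} (−1)^j C(7,j)·(7−j)!.
Computing: 5040 − 5040 + 2520 − 840 + 210 − 42 + 7 − 1 = 1854.

1854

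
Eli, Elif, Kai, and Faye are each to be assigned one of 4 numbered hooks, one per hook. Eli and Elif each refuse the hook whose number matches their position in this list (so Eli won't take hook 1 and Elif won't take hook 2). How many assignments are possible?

Let Aᵢ (for i ∈ {1, 2}) be the placements that put person i in their forbidden hook. Any j of these fix j positions, leaving (4−j)! ways to fill the rest, and there are C(2,j) ways to pick which j.
By inclusion–exclusion, the number of valid placements is Σ_{j=0}^{2} (−1)^j C(2,j)·(4−j)!.
Computing: 24 − 12 + 2 = 14.

14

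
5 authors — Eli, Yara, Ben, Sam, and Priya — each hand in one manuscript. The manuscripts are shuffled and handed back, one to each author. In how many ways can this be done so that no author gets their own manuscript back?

44

Count assignments avoiding every fixed point. For any j of the 5 authors fixed to their own manuscript, the other 5−j can be arranged in (5−j)! ways.
By inclusion–exclusion this is Σ_{j=0}^{5} (−1)^j C(5,j)·(5−j)!.
Computing: 120 − 120 + 60 − 20 + 5 − 1 = 44.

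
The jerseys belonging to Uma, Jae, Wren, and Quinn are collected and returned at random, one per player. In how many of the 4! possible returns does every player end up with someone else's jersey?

This is the derangement count D_4: permutations of 4 items with no fixed point.
By inclusion–exclusion this is Σ_{j=0}^{4} (−1)^j C(4,j)·(4−j)!.
Computing: 24 − 24 + 12 − 4 + 1 = 9.

9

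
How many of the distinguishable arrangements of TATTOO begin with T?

Fix T in the first position and arrange the remaining 5 letters.
Those 5 letters have O appearing twice and T appearing twice, giving (5)!/(2!·2!) = 30.

30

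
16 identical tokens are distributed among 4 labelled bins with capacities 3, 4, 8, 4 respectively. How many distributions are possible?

By stars and bars, unrestricted non-negative solutions to x_1+…+x_4 = 16 number C(16+3,3) = 969.
Subtract solutions that violate a single cap (substitute x_i' = x_i − (cap_i+1)): x_1 ≥ 4 gives C(15,3) = 455; x_2 ≥ 5 gives C(14,3) = 364; x_3 ≥ 9 gives C(10,3) = 120; x_4 ≥ 5 gives C(14,3) = 364. Together 1303.
Add back pairs where two caps are both exceeded: 120 + 20 + 120 + 10 + 84 + 10 = 364.
Subtract triples: 0 + 10 + 0 + 0 = 10.
By inclusion–exclusion the count is 969 − 1303 + 364 − 10 = 20.

20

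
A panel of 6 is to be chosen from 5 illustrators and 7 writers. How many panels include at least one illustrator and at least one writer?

With no constraint there are C(12,6) = 924 possible selections.
Selections missing a whole group: no illustrators → C(7,6) = 7; no writers → C(5,6) = 0.
Both groups omitted at once is impossible, so 924 − 7 = 917.

917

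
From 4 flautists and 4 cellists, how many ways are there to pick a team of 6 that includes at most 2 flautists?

6

Split by how many flautists are chosen (0 through 2).
Sum: C(4,0)·C(4,6) + C(4,1)·C(4,5) + C(4,2)·C(4,4) = 0 + 0 + 6 = 6.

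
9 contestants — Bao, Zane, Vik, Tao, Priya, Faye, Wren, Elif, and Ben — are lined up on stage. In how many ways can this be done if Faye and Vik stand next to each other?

80640

Treat {Faye, Vik} as a single unit. There are 8 units to order, and the pair itself can be ordered 2 ways.
So the count is 2·(8)! = 80640.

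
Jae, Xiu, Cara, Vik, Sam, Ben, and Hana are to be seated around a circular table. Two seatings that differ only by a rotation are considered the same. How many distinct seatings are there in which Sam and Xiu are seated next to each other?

240

Glue Sam and Xiu into a block (2 internal orders). Seating 6 units around a circle gives (5)! arrangements.
So 2 × (5)! = 2 × 120 = 240.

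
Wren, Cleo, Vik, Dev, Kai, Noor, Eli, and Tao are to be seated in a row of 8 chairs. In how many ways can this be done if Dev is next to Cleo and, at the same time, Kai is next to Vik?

2880

Treat {Dev,Cleo} as one block (2 orders) and {Kai,Vik} as another (2 orders).
That leaves 6 units to arrange: 2 × 2 × 6! = 4 × 720 = 2880.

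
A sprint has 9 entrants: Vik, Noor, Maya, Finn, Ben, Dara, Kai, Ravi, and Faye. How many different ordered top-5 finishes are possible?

There are 9 choices for 1st place, 8 for 2nd, and so on down to 5 for position 5.
That gives 9 × 8 × 7 × 6 × 5 = 15120.

15120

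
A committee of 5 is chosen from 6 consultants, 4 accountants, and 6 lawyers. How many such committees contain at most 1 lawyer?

Split by how many lawyers are chosen (0 through 1).
Sum: C(6,0)·C(10,5) + C(6,1)·C(10,4) = 252 + 1260 = 1512.

1512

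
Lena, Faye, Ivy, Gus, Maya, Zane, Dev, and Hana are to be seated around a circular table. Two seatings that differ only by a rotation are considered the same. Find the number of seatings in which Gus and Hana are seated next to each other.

Glue Gus and Hana into a block (2 internal orders). Seating 7 units around a circle gives (6)! arrangements.
So 2 × (6)! = 2 × 720 = 1440.

1440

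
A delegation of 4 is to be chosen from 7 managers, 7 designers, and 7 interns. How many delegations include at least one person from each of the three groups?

With no constraint there are C(21,4) = 5985 possible selections.
Selections missing a whole group: no managers → C(14,4) = 1001; no designers → C(14,4) = 1001; no interns → C(14,4) = 1001.
Add back selections omitting two groups (i.e. drawn from a single group): C(7,4) + C(7,4) + C(7,4) = 105.
By inclusion–exclusion: 5985 − 3003 + 105 = 3087.

3087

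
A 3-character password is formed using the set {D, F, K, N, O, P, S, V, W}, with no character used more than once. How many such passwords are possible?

Choose and order 3 of the 9 symbols: the first character has 9 options, the next 8, then 7.
That product is 9 × 8 × 7 = 504.

504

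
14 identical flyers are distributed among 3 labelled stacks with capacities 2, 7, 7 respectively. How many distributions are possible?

6

By stars and bars, unrestricted non-negative solutions to x_1+…+x_3 = 14 number C(14+2,2) = 120.
Subtract solutions that violate a single cap (substitute x_i' = x_i − (cap_i+1)): x_1 ≥ 3 gives C(13,2) = 78; x_2 ≥ 8 gives C(8,2) = 28; x_3 ≥ 8 gives C(8,2) = 28. Together 134.
Add back pairs where two caps are both exceeded: 10 + 10 + 0 = 20.
By inclusion–exclusion the count is 120 − 134 + 20 = 6.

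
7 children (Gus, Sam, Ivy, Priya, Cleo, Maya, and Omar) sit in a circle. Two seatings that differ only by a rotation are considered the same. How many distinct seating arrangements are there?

720

Seat Gus anywhere (absorbing the rotational symmetry), then permute the other 6: (6)! = 720.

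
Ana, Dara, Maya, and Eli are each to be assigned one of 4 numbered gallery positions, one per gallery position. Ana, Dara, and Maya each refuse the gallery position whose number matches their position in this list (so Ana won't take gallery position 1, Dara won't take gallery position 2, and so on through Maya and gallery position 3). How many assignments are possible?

Let Aᵢ (for i ∈ {1, 2, 3}) be the placements that put person i in their forbidden gallery position. Any j of these fix j positions, leaving (4−j)! ways to fill the rest, and there are C(3,j) ways to pick which j.
By inclusion–exclusion, the number of valid placements is Σ_{j=0}^{3} (−1)^j C(3,j)·(4−j)!.
Computing: 24 − 18 + 6 − 1 = 11.

11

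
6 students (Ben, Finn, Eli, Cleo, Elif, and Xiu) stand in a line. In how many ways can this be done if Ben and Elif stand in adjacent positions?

Place the 4 others and the Ben-Elif pair as 5 objects in a line; the pair has 2 internal arrangements.
That gives 2 × 5! = 2 × 120 = 240.

240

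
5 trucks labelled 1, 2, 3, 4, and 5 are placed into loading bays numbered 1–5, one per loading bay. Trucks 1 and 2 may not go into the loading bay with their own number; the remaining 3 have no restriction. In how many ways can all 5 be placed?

Let Aᵢ (for i ∈ {1, 2}) be the placements that put truck i in its forbidden loading bay. Any j of these fix j positions, leaving (5−j)! ways to fill the rest, and there are C(2,j) ways to pick which j.
By inclusion–exclusion, the number of valid placements is Σ_{j=0}^{2} (−1)^j C(2,j)·(5−j)!.
Computing: 120 − 48 + 6 = 78.

78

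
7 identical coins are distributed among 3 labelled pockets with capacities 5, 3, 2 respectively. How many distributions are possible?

9

Without the upper bounds there are C(9,2) = 36 ways to split 7 among 3 pockets.
Subtract solutions that violate a single cap (substitute x_i' = x_i − (cap_i+1)): x_1 ≥ 6 gives C(3,2) = 3; x_2 ≥ 4 gives C(5,2) = 10; x_3 ≥ 3 gives C(6,2) = 15. Together 28.
Add back pairs where two caps are both exceeded: 0 + 0 + 1 = 1.
By inclusion–exclusion the count is 36 − 28 + 1 = 9.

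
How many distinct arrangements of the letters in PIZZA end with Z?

24

Fix Z in the last position and arrange the remaining 4 letters.
Those 4 letters are all distinct, giving (4)! = 24.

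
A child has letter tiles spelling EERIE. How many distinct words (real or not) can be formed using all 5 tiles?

20

Letter multiplicities in EERIE: E×3, I×1, R×1.
The number of distinct arrangements is 5!/(3!) = 120/6 = 20.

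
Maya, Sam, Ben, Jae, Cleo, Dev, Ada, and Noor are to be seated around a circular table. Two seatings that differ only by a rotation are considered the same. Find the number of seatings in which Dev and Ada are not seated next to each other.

Without the restriction there are (7)! = 5040 seatings.
Seatings with Dev beside Ada: treat them as a block with 2 internal orders, giving 2 × (6)! = 1440.
Subtracting, 5040 − 1440 = 3600.

3600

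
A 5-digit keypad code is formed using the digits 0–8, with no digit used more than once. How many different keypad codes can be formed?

Choose and order 5 of the 9 symbols: the first digit has 9 options, the next 8, and so on down to 5.
9 × 8 × 7 × 6 × 5 = 15120.

15120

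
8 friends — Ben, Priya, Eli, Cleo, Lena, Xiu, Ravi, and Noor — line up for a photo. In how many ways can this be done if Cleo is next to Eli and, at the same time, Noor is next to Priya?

2880

Treat {Cleo,Eli} as one block (2 orders) and {Noor,Priya} as another (2 orders).
That leaves 6 units to arrange: 2 × 2 × 6! = 4 × 720 = 2880.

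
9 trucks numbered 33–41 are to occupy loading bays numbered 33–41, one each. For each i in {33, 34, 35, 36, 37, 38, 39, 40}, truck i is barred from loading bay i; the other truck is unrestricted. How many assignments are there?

Let Aᵢ (for 33 ≤ i ≤ 40) be the placements that put truck i in its forbidden loading bay. Any j of these fix j positions, leaving (9−j)! ways to fill the rest, and there are C(8,j) ways to pick which j.
By inclusion–exclusion, the number of valid placements is Σ_{j=0}^{8} (−1)^j C(8,j)·(9−j)!.
Computing: 362880 − 322560 + 141120 − 40320 + 8400 − 1344 + 168 − 16 + 1 = 148329.

148329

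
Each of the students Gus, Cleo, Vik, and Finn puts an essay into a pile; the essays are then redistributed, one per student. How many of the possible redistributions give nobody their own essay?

9

Let Aᵢ be the assignments in which student i gets their own essay. We want the size of the complement of A₁∪…∪A_4.
By inclusion–exclusion this is Σ_{j=0}^{4} (−1)^j C(4,j)·(4−j)!.
Computing: 24 − 24 + 12 − 4 + 1 = 9.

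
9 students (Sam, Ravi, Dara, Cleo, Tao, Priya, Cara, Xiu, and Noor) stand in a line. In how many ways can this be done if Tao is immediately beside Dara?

80640

Glue Tao and Dara into one block (2 internal orders), leaving 8 units to arrange in a row.
So the count is 2·(8)! = 80640.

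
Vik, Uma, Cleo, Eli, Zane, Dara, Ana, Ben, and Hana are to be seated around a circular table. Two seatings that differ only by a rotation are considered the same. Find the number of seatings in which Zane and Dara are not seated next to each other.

Without the restriction there are (8)! = 40320 seatings.
Those with Zane next to Dara: fuse the pair into one unit and seat 8 units around a circle — 2·(7)! = 10080.
Subtracting, 40320 − 10080 = 30240.

30240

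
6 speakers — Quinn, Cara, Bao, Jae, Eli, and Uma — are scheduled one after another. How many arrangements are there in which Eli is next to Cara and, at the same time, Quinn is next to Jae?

96

Treat {Eli,Cara} as one block (2 orders) and {Quinn,Jae} as another (2 orders).
That leaves 4 units to arrange: 2 × 2 × 4! = 4 × 24 = 96.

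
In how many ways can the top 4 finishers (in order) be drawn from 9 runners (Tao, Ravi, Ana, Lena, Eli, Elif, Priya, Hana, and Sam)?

3024

There are 9 choices for 1st place, 8 for 2nd, and so on down to 6 for position 4.
That gives 9 × 8 × 7 × 6 = 3024.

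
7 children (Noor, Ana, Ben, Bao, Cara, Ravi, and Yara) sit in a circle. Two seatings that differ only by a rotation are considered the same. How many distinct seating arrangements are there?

Around a circle, 7 distinct people have 7!/7 = (6)! = 720 rotationally distinct seatings.

720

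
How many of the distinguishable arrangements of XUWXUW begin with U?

With the first slot taken by U, it remains to arrange the other 5 letters (XWXUW).
Those 5 letters have W appearing twice and X appearing twice, giving (5)!/(2!·2!) = 30.

30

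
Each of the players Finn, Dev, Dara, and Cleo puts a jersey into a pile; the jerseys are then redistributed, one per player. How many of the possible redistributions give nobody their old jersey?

Count assignments avoiding every fixed point. For any j of the 4 players fixed to their old jersey, the other 4−j can be arranged in (4−j)! ways.
By inclusion–exclusion this is Σ_{j=0}^{4} (−1)^j C(4,j)·(4−j)!.
Computing: 24 − 24 + 12 − 4 + 1 = 9.

9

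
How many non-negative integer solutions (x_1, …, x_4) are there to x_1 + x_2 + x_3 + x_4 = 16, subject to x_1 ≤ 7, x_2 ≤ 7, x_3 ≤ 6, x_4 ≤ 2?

64

Without the upper bounds there are C(19,3) = 969 ways to split 16 among 4 variables.
Subtract solutions that violate a single cap (substitute x_i' = x_i − (cap_i+1)): x_1 ≥ 8 gives C(11,3) = 165; x_2 ≥ 8 gives C(11,3) = 165; x_3 ≥ 7 gives C(12,3) = 220; x_4 ≥ 3 gives C(16,3) = 560. Together 1110.
Add back pairs where two caps are both exceeded: 1 + 4 + 56 + 4 + 56 + 84 = 205.
By inclusion–exclusion the count is 969 − 1110 + 205 = 64.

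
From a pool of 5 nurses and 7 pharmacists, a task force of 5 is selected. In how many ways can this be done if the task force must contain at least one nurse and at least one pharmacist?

Total 5-person selections from all 12: C(12,5) = 792.
Subtract selections that omit an entire group: no nurses → C(7,5) = 21; no pharmacists → C(5,5) = 1.
Both groups omitted at once is impossible, so 792 − 22 = 770.

770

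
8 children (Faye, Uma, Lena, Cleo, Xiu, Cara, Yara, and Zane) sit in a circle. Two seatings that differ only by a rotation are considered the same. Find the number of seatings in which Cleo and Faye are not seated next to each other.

3600

All circular seatings of 8 people number (7)! = 5040.
Seatings with Cleo beside Faye: treat them as a block with 2 internal orders, giving 2 × (6)! = 1440.
Subtracting, 5040 − 1440 = 3600.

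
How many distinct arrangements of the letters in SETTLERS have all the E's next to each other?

1260

Treat the 2 copies of E as a single block. The multiset to arrange is then {EE, L, R, S, S, T, T}, 7 items in all.
That gives (7)!/(2!·2!) = 1260 arrangements.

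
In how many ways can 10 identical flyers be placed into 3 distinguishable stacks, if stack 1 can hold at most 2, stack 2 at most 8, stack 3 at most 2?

Ignoring the caps, the number of non-negative solutions to x_1+…+x_3 = 10 is C(12,2) = 66.
Subtract solutions that violate a single cap (substitute x_i' = x_i − (cap_i+1)): x_1 ≥ 3 gives C(9,2) = 36; x_2 ≥ 9 gives C(3,2) = 3; x_3 ≥ 3 gives C(9,2) = 36. Together 75.
Add back pairs where two caps are both exceeded: 0 + 15 + 0 = 15.
By inclusion–exclusion the count is 66 − 75 + 15 = 6.

6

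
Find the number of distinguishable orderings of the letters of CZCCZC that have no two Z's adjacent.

Total arrangements of CZCCZC: 6!/(4!·2!) = 15.
Arrangements with the Z's together: treat ZZ as one letter, giving (5)!/(4!) = 5.
Hence 15 − 5 = 10.

10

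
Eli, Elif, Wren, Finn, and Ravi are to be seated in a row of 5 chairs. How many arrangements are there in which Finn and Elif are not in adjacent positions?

Of the 5! = 120 arrangements, those with Finn and Elif adjacent number 2 × 4! = 48 (treat the pair as a block with 2 internal orders).
Complementary counting: 120 − 48 = 72.

72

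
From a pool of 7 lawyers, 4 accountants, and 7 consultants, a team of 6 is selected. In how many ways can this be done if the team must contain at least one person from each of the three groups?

14651

Total 6-person selections from all 18: C(18,6) = 18564.
Selections missing a whole group: no lawyers → C(11,6) = 462; no accountants → C(14,6) = 3003; no consultants → C(11,6) = 462.
Add back selections omitting two groups (i.e. drawn from a single group): C(7,6) + C(4,6) + C(7,6) = 14.
By inclusion–exclusion: 18564 − 3927 + 14 = 14651.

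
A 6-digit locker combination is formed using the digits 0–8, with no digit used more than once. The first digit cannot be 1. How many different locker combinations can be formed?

53760

The first digit has 9−1 = 8 choices (anything except 1).
The remaining 5 digits are filled from the other 8 symbols without repetition: 8 × 7 × 6 × 5 × 4 = 6720.
Total: 8 × 6720 = 53760.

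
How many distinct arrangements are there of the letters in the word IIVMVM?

90

Letter multiplicities in IIVMVM: I×2, M×2, V×2.
So there are 6! / (2!·2!·2!) = 90 distinguishable arrangements.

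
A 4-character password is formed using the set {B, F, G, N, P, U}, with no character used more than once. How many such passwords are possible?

With no repetition, fill the 4 characters in order: 6 choices, then 5, down to 3.
6 × 5 × 4 × 3 = 360.

360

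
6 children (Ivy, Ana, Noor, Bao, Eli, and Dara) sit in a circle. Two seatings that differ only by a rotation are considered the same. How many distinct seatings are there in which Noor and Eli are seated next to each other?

48

Glue Noor and Eli into a block (2 internal orders). Seating 5 units around a circle gives (4)! arrangements.
So 2 × (4)! = 2 × 24 = 48.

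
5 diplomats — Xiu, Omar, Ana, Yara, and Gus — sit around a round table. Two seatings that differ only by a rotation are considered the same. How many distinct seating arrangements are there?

Fix one person's seat to break rotational symmetry; the remaining 4 people can be arranged in (4)! = 24 ways.

24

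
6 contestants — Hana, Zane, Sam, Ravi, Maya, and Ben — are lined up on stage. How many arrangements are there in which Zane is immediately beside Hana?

240

Glue Zane and Hana into one block (2 internal orders), leaving 5 units to arrange in a row.
So the count is 2·(5)! = 240.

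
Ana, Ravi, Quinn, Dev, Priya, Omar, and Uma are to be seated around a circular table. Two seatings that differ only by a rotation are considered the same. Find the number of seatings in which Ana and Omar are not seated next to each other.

480

Without the restriction there are (6)! = 720 seatings.
Seatings with Ana beside Omar: treat them as a block with 2 internal orders, giving 2 × (5)! = 240.
Subtracting, 720 − 240 = 480.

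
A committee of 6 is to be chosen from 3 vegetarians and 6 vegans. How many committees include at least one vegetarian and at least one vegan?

Unrestricted: C(9,6) = 84 ways to pick any 6 of the 9.
Subtract selections that omit an entire group: no vegetarians → C(6,6) = 1; no vegans → C(3,6) = 0.
Both groups omitted at once is impossible, so 84 − 1 = 83.

83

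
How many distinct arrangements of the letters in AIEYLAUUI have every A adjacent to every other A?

10080

Treat the 2 copies of A as a single block. The multiset to arrange is then {AA, E, I, I, L, U, U, Y}, 8 items in all.
That gives (8)!/(2!·2!) = 10080 arrangements.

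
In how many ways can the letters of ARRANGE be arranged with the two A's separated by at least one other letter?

Total arrangements of ARRANGE: 7!/(2!·2!) = 1260.
If the two A's are adjacent, glue them into one block, leaving 6 items to arrange: (6)!/(2!) = 360 ways.
Hence 1260 − 360 = 900.

900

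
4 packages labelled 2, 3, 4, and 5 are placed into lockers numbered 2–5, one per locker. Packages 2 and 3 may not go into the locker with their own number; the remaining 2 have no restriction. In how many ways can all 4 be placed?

Let Aᵢ (for i ∈ {2, 3}) be the placements that put package i in its forbidden locker. Any j of these fix j positions, leaving (4−j)! ways to fill the rest, and there are C(2,j) ways to pick which j.
By inclusion–exclusion, the number of valid placements is Σ_{j=0}^{2} (−1)^j C(2,j)·(4−j)!.
Computing: 24 − 12 + 2 = 14.

14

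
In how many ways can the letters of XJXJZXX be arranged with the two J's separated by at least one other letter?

75

Total arrangements of XJXJZXX: 7!/(4!·2!) = 105.
Arrangements with the J's together: treat JJ as one letter, giving (6)!/(4!) = 30.
Subtracting, 105 − 30 = 75 arrangements keep the J's apart.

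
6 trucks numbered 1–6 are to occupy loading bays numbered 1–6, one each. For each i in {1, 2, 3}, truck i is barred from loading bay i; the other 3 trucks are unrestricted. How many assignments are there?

426

Let Aᵢ (for i ∈ {1, 2, 3}) be the placements that put truck i in its forbidden loading bay. Any j of these fix j positions, leaving (6−j)! ways to fill the rest, and there are C(3,j) ways to pick which j.
By inclusion–exclusion, the number of valid placements is Σ_{j=0}^{3} (−1)^j C(3,j)·(6−j)!.
Computing: 720 − 360 + 72 − 6 = 426.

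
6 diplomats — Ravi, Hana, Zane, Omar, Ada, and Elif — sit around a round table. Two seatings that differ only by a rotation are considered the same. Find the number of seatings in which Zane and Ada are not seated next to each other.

All circular seatings of 6 people number (5)! = 120.
Those with Zane next to Ada: fuse the pair into one unit and seat 5 units around a circle — 2·(4)! = 48.
Subtracting, 120 − 48 = 72.

72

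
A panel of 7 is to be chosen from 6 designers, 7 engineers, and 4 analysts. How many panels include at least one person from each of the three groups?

Total 7-person selections from all 17: C(17,7) = 19448.
Subtract selections that omit an entire group: no designers → C(11,7) = 330; no engineers → C(10,7) = 120; no analysts → C(13,7) = 1716.
Add back selections omitting two groups (i.e. drawn from a single group): C(6,7) + C(7,7) + C(4,7) = 1.
By inclusion–exclusion: 19448 − 2166 + 1 = 17283.

17283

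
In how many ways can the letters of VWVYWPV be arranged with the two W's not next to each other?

300

There are 7!/(3!·2!) = 420 arrangements of VWVYWPV in total.
Arrangements with the W's together: treat WW as one letter, giving (6)!/(3!) = 120.
Subtracting, 420 − 120 = 300 arrangements keep the W's apart.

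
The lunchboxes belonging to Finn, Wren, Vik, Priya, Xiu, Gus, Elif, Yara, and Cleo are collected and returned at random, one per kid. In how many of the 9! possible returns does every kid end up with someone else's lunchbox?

Let Aᵢ be the assignments in which kid i gets their own lunchbox. We want the size of the complement of A₁∪…∪A_9.
By inclusion–exclusion this is Σ_{j=0}^{9} (−1)^j C(9,j)·(9−j)!.
Computing: 362880 − 362880 + 181440 − 60480 + 15120 − 3024 + 504 − 72 + 9 − 1 = 133496.

133496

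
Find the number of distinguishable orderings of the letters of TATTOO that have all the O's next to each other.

Treat the 2 copies of O as a single block. The multiset to arrange is then {OO, A, T, T, T}, 5 items in all.
That gives (5)!/(3!) = 20 arrangements.

20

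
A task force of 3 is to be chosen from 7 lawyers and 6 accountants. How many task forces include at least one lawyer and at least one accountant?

Unrestricted: C(13,3) = 286 ways to pick any 3 of the 13.
Selections missing a whole group: no lawyers → C(6,3) = 20; no accountants → C(7,3) = 35.
Both groups omitted at once is impossible, so 286 − 55 = 231.

231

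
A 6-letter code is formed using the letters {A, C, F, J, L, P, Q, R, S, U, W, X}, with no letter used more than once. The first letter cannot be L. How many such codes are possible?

The first letter has 12−1 = 11 choices (anything except L).
The remaining 5 letters are filled from the other 11 symbols without repetition: 11 × 10 × 9 × 8 × 7 = 55440.
Total: 11 × 55440 = 609840.

609840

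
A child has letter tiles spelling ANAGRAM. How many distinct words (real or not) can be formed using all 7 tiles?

Letter multiplicities in ANAGRAM: A×3, G×1, M×1, N×1, R×1.
So there are 7! / (3!) = 840 distinguishable arrangements.

840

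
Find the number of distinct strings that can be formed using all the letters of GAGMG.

20

Letter multiplicities in GAGMG: A×1, G×3, M×1.
The number of distinct arrangements is 5!/(3!) = 120/6 = 20.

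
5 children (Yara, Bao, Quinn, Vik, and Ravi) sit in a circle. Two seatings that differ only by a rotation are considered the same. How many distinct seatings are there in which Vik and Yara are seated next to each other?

12

Treat {Vik, Yara} as one unit (2 internal orders) and seat the resulting 4 units around the table: (3)! circular arrangements.
So 2 × (3)! = 2 × 6 = 12.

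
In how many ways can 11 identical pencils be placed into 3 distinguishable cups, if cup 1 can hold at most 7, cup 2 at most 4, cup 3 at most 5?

20

By stars and bars, unrestricted non-negative solutions to x_1+…+x_3 = 11 number C(11+2,2) = 78.
Subtract solutions that violate a single cap (substitute x_i' = x_i − (cap_i+1)): x_1 ≥ 8 gives C(5,2) = 10; x_2 ≥ 5 gives C(8,2) = 28; x_3 ≥ 6 gives C(7,2) = 21. Together 59.
Add back pairs where two caps are both exceeded: 0 + 0 + 1 = 1.
By inclusion–exclusion the count is 78 − 59 + 1 = 20.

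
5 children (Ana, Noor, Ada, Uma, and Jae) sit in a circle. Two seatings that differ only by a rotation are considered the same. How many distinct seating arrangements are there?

Fix one person's seat to break rotational symmetry; the remaining 4 people can be arranged in (4)! = 24 ways.

24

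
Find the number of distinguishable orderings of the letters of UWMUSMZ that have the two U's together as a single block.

Treat the 2 copies of U as a single block. The multiset to arrange is then {UU, M, M, S, W, Z}, 6 items in all.
That gives (6)!/(2!) = 360 arrangements.

360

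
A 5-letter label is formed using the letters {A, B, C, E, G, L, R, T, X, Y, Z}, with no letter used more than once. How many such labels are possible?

Choose and order 5 of the 11 symbols: the first letter has 11 options, the next 10, and so on down to 7.
That product is 11 × 10 × 9 × 8 × 7 = 55440.

55440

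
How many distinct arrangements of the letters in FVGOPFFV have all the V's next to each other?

840

Treat the 2 copies of V as a single block. The multiset to arrange is then {VV, F, F, F, G, O, P}, 7 items in all.
That gives (7)!/(3!) = 840 arrangements.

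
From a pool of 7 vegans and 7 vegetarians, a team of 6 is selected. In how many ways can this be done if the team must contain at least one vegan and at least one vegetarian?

With no constraint there are C(14,6) = 3003 possible selections.
Selections missing a whole group: no vegans → C(7,6) = 7; no vegetarians → C(7,6) = 7.
Both groups omitted at once is impossible, so 3003 − 14 = 2989.

2989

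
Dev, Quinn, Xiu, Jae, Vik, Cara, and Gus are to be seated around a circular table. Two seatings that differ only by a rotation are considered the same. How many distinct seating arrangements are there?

Fix one person's seat to break rotational symmetry; the remaining 6 people can be arranged in (6)! = 720 ways.

720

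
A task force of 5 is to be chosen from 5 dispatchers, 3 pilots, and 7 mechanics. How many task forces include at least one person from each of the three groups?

1925

Total 5-person selections from all 15: C(15,5) = 3003.
Subtract selections that omit an entire group: no dispatchers → C(10,5) = 252; no pilots → C(12,5) = 792; no mechanics → C(8,5) = 56.
Add back selections omitting two groups (i.e. drawn from a single group): C(5,5) + C(3,5) + C(7,5) = 22.
By inclusion–exclusion: 3003 − 1100 + 22 = 1925.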